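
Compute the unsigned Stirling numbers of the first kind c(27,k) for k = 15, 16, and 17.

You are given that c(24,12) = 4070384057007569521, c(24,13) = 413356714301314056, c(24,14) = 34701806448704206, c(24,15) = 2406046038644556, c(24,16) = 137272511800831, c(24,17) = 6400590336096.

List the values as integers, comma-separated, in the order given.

137637641117332879365, 9666373658466991050, 572253155704900800

row 25: T[25][13]=24·413356714301314056+4070384057007569521=13990945200239106865  T[25][14]=24·34701806448704206+413356714301314056=1246200069070215000  T[25][15]=24·2406046038644556+34701806448704206=92446911376173550  T[25][16]=24·137272511800831+2406046038644556=5700586321864500  T[25][17]=24·6400590336096+137272511800831=290886679867135
row 26: T[26][14]=25·1246200069070215000+13990945200239106865=45145946926994481865  T[26][15]=25·92446911376173550+1246200069070215000=3557372853474553750  T[26][16]=25·5700586321864500+92446911376173550=234961569422786050  T[26][17]=25·290886679867135+5700586321864500=12972753318542875
row 27: T[27][15]=26·3557372853474553750+45145946926994481865=137637641117332879365  T[27][16]=26·234961569422786050+3557372853474553750=9666373658466991050  T[27][17]=26·12972753318542875+234961569422786050=572253155704900800
Read c(27,15) = 137637641117332879365, c(27,16) = 9666373658466991050, c(27,17) = 572253155704900800.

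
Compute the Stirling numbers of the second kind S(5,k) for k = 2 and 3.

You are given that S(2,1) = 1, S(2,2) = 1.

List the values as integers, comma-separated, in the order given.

15, 25

row 3: T[3][1]=1·1+0=1  T[3][2]=2·1+1=3  T[3][3]=3·0+1=1
row 4: T[4][1]=1·1+0=1  T[4][2]=2·3+1=7  T[4][3]=3·1+3=6
row 5: T[5][2]=2·7+1=15  T[5][3]=3·6+7=25
Read S(5,2) = 15, S(5,3) = 25.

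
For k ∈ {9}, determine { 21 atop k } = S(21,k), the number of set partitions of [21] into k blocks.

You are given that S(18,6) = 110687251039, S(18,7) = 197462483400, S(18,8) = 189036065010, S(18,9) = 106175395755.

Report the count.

r19: T_19,7=7×197462483400+110687251039=1492924634839; T_19,8=8×189036065010+197462483400=1709751003480; T_19,9=9×106175395755+189036065010=1144614626805
r20: T_20,8=8×1709751003480+1492924634839=15170932662679; T_20,9=9×1144614626805+1709751003480=12011282644725
r21: T_21,9=9×12011282644725+15170932662679=123272476465204
Read S(21,9) = 123272476465204.

123272476465204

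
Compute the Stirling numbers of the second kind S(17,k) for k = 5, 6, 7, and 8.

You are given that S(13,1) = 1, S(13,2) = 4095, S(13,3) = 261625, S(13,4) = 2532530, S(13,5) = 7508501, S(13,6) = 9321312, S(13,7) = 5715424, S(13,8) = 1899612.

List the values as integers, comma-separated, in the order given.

5652751651, 17505749898, 25708104786, 20415995028

row 14: T[14][2]=2·4095+1=8191  T[14][3]=3·261625+4095=788970  T[14][4]=4·2532530+261625=10391745  T[14][5]=5·7508501+2532530=40075035  T[14][6]=6·9321312+7508501=63436373  T[14][7]=7·5715424+9321312=49329280  T[14][8]=8·1899612+5715424=20912320
row 15: T[15][3]=3·788970+8191=2375101  T[15][4]=4·10391745+788970=42355950  T[15][5]=5·40075035+10391745=210766920  T[15][6]=6·63436373+40075035=420693273  T[15][7]=7·49329280+63436373=408741333  T[15][8]=8·20912320+49329280=216627840
row 16: T[16][4]=4·42355950+2375101=171798901  T[16][5]=5·210766920+42355950=1096190550  T[16][6]=6·420693273+210766920=2734926558  T[16][7]=7·408741333+420693273=3281882604  T[16][8]=8·216627840+408741333=2141764053
row 17: T[17][5]=5·1096190550+171798901=5652751651  T[17][6]=6·2734926558+1096190550=17505749898  T[17][7]=7·3281882604+2734926558=25708104786  T[17][8]=8·2141764053+3281882604=20415995028
Read S(17,5) = 5652751651, S(17,6) = 17505749898, S(17,7) = 25708104786, S(17,8) = 20415995028.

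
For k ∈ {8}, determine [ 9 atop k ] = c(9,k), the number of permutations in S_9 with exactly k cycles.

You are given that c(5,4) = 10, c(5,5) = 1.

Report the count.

row 6: T[6][5]=5·1+10=15  T[6][6]=5·0+1=1
row 7: T[7][6]=6·1+15=21  T[7][7]=6·0+1=1
row 8: T[8][7]=7·1+21=28  T[8][8]=7·0+1=1
row 9: T[9][8]=8·1+28=36
Read c(9,8) = 36.

36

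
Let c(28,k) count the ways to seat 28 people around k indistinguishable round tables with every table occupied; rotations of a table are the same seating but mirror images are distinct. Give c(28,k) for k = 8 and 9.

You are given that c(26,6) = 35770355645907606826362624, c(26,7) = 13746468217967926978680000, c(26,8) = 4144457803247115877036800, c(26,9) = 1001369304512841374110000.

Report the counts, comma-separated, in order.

row 27: T[27][7]=26·13746468217967926978680000+35770355645907606826362624=393178529313073708272042624  T[27][8]=26·4144457803247115877036800+13746468217967926978680000=121502371102392939781636800  T[27][9]=26·1001369304512841374110000+4144457803247115877036800=30180059720580991603896800
row 28: T[28][8]=27·121502371102392939781636800+393178529313073708272042624=3673742549077683082376236224  T[28][9]=27·30180059720580991603896800+121502371102392939781636800=936363983558079713086850400
Read c(28,8) = 3673742549077683082376236224, c(28,9) = 936363983558079713086850400.

3673742549077683082376236224, 936363983558079713086850400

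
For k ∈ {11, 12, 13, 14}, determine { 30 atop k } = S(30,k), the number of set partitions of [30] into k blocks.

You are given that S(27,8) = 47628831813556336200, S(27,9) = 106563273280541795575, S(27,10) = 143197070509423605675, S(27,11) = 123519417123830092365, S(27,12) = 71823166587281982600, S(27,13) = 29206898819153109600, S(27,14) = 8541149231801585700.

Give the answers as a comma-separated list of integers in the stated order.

[28] T[28,9]:9*106563273280541795575+47628831813556336200=1006698291338432496375 · T[28,10]:10*143197070509423605675+106563273280541795575=1538533978374777852325 · T[28,11]:11*123519417123830092365+143197070509423605675=1501910658871554621690 · T[28,12]:12*71823166587281982600+123519417123830092365=985397416171213883565 · T[28,13]:13*29206898819153109600+71823166587281982600=451512851236272407400 · T[28,14]:14*8541149231801585700+29206898819153109600=148782988064375309400
[29] T[29,10]:10*1538533978374777852325+1006698291338432496375=16392038075086211019625 · T[29,11]:11*1501910658871554621690+1538533978374777852325=18059551225961878690915 · T[29,12]:12*985397416171213883565+1501910658871554621690=13326679652926121224470 · T[29,13]:13*451512851236272407400+985397416171213883565=6855064482242755179765 · T[29,14]:14*148782988064375309400+451512851236272407400=2534474684137526739000
[30] T[30,11]:11*18059551225961878690915+16392038075086211019625=215047101560666876619690 · T[30,12]:12*13326679652926121224470+18059551225961878690915=177979707061075333384555 · T[30,13]:13*6855064482242755179765+13326679652926121224470=102442517922081938561415 · T[30,14]:14*2534474684137526739000+6855064482242755179765=42337710060168129525765
Read S(30,11) = 215047101560666876619690, S(30,12) = 177979707061075333384555, S(30,13) = 102442517922081938561415, S(30,14) = 42337710060168129525765.

215047101560666876619690, 177979707061075333384555, 102442517922081938561415, 42337710060168129525765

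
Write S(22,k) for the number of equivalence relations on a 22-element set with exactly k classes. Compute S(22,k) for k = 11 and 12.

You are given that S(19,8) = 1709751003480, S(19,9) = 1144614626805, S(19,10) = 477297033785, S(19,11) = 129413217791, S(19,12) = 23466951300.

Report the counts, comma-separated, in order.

366282500870286, 108823356051137

[20] T[20,9]:9*1144614626805+1709751003480=12011282644725 · T[20,10]:10*477297033785+1144614626805=5917584964655 · T[20,11]:11*129413217791+477297033785=1900842429486 · T[20,12]:12*23466951300+129413217791=411016633391
[21] T[21,10]:10*5917584964655+12011282644725=71187132291275 · T[21,11]:11*1900842429486+5917584964655=26826851689001 · T[21,12]:12*411016633391+1900842429486=6833042030178
[22] T[22,11]:11*26826851689001+71187132291275=366282500870286 · T[22,12]:12*6833042030178+26826851689001=108823356051137
Read S(22,11) = 366282500870286, S(22,12) = 108823356051137.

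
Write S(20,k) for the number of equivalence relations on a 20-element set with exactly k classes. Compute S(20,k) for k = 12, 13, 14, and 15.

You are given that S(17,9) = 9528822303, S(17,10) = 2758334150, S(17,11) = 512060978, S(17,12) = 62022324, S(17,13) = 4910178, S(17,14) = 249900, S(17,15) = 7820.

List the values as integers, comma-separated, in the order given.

411016633391, 61068660380, 6302524580, 452329200

i=18: T(18,10)=9528822303+10·2758334150=37112163803 | T(18,11)=2758334150+11·512060978=8391004908 | T(18,12)=512060978+12·62022324=1256328866 | T(18,13)=62022324+13·4910178=125854638 | T(18,14)=4910178+14·249900=8408778 | T(18,15)=249900+15·7820=367200
i=19: T(19,11)=37112163803+11·8391004908=129413217791 | T(19,12)=8391004908+12·1256328866=23466951300 | T(19,13)=1256328866+13·125854638=2892439160 | T(19,14)=125854638+14·8408778=243577530 | T(19,15)=8408778+15·367200=13916778
i=20: T(20,12)=129413217791+12·23466951300=411016633391 | T(20,13)=23466951300+13·2892439160=61068660380 | T(20,14)=2892439160+14·243577530=6302524580 | T(20,15)=243577530+15·13916778=452329200
Read S(20,12) = 411016633391, S(20,13) = 61068660380, S(20,14) = 6302524580, S(20,15) = 452329200.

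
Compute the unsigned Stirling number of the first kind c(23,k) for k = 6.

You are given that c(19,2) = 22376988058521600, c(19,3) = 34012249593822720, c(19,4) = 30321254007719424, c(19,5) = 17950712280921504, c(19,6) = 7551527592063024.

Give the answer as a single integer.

[20] T[20,3]:19*34012249593822720+22376988058521600=668609730341153280 · T[20,4]:19*30321254007719424+34012249593822720=610116075740491776 · T[20,5]:19*17950712280921504+30321254007719424=371384787345228000 · T[20,6]:19*7551527592063024+17950712280921504=161429736530118960
[21] T[21,4]:20*610116075740491776+668609730341153280=12870931245150988800 · T[21,5]:20*371384787345228000+610116075740491776=8037811822645051776 · T[21,6]:20*161429736530118960+371384787345228000=3599979517947607200
[22] T[22,5]:21*8037811822645051776+12870931245150988800=181664979520697076096 · T[22,6]:21*3599979517947607200+8037811822645051776=83637381699544802976
[23] T[23,6]:22*83637381699544802976+181664979520697076096=2021687376910682741568
Read c(23,6) = 2021687376910682741568.

2021687376910682741568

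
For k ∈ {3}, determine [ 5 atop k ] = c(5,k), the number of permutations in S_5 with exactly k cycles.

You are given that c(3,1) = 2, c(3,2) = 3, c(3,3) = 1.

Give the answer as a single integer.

35

[4] T[4,2]:3*3+2=11 · T[4,3]:3*1+3=6
[5] T[5,3]:4*6+11=35
Read c(5,3) = 35.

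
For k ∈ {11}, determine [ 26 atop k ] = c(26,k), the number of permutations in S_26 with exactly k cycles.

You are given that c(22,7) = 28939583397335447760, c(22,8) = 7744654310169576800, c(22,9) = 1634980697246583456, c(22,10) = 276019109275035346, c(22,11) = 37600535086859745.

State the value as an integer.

r23: T_23,8=22×7744654310169576800+28939583397335447760=199321978221066137360; T_23,9=22×1634980697246583456+7744654310169576800=43714229649594412832; T_23,10=22×276019109275035346+1634980697246583456=7707401101297361068; T_23,11=22×37600535086859745+276019109275035346=1103230881185949736
r24: T_24,9=23×43714229649594412832+199321978221066137360=1204749260161737632496; T_24,10=23×7707401101297361068+43714229649594412832=220984454979433717396; T_24,11=23×1103230881185949736+7707401101297361068=33081711368574204996
r25: T_25,10=24×220984454979433717396+1204749260161737632496=6508376179668146850000; T_25,11=24×33081711368574204996+220984454979433717396=1014945527825214637300
r26: T_26,11=25×1014945527825214637300+6508376179668146850000=31882014375298512782500
Read c(26,11) = 31882014375298512782500.

31882014375298512782500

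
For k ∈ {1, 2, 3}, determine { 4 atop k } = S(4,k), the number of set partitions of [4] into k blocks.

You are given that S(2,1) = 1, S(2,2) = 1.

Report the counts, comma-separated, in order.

1, 7, 6

i=3: T(3,1)=0+1·1=1 | T(3,2)=1+2·1=3 | T(3,3)=1+3·0=1
i=4: T(4,1)=0+1·1=1 | T(4,2)=1+2·3=7 | T(4,3)=3+3·1=6
Read S(4,1) = 1, S(4,2) = 7, S(4,3) = 6.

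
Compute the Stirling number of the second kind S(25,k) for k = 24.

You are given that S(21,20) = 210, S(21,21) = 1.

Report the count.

@22  (22,21):1·21+210→231, (22,22):0·22+1→1
@23  (23,22):1·22+231→253, (23,23):0·23+1→1
@24  (24,23):1·23+253→276, (24,24):0·24+1→1
@25  (25,24):1·24+276→300
Read S(25,24) = 300.

300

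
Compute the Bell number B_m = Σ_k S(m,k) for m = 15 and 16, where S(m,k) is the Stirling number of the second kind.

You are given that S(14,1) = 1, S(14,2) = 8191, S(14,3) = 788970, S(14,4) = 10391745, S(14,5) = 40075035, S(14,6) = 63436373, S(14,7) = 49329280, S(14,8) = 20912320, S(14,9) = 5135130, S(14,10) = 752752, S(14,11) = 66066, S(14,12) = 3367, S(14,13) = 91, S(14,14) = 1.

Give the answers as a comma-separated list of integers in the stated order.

r15: T_15,1=1×1+0=1; T_15,2=2×8191+1=16383; T_15,3=3×788970+8191=2375101; T_15,4=4×10391745+788970=42355950; T_15,5=5×40075035+10391745=210766920; T_15,6=6×63436373+40075035=420693273; T_15,7=7×49329280+63436373=408741333; T_15,8=8×20912320+49329280=216627840; T_15,9=9×5135130+20912320=67128490; T_15,10=10×752752+5135130=12662650; T_15,11=11×66066+752752=1479478; T_15,12=12×3367+66066=106470; T_15,13=13×91+3367=4550; T_15,14=14×1+91=105; T_15,15=15×0+1=1
r16: T_16,1=1×1+0=1; T_16,2=2×16383+1=32767; T_16,3=3×2375101+16383=7141686; T_16,4=4×42355950+2375101=171798901; T_16,5=5×210766920+42355950=1096190550; T_16,6=6×420693273+210766920=2734926558; T_16,7=7×408741333+420693273=3281882604; T_16,8=8×216627840+408741333=2141764053; T_16,9=9×67128490+216627840=820784250; T_16,10=10×12662650+67128490=193754990; T_16,11=11×1479478+12662650=28936908; T_16,12=12×106470+1479478=2757118; T_16,13=13×4550+106470=165620; T_16,14=14×105+4550=6020; T_16,15=15×1+105=120; T_16,16=16×0+1=1
B_15 = ΣS(15,k) = 1+16383+2375101+42355950+210766920+420693273+408741333+216627840+67128490+12662650+1479478+106470+4550+105+1 = 1382958545
B_16 = ΣS(16,k) = 1+32767+7141686+171798901+1096190550+2734926558+3281882604+2141764053+820784250+193754990+28936908+2757118+165620+6020+120+1 = 10480142147

1382958545, 10480142147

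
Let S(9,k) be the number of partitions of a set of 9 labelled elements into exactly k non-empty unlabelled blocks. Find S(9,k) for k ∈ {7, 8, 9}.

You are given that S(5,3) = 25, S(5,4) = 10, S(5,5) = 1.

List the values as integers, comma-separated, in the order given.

462, 36, 1

row 6: T[6][4]=4·10+25=65  T[6][5]=5·1+10=15  T[6][6]=6·0+1=1
row 7: T[7][5]=5·15+65=140  T[7][6]=6·1+15=21  T[7][7]=7·0+1=1
row 8: T[8][6]=6·21+140=266  T[8][7]=7·1+21=28  T[8][8]=8·0+1=1
row 9: T[9][7]=7·28+266=462  T[9][8]=8·1+28=36  T[9][9]=9·0+1=1
Read S(9,7) = 462, S(9,8) = 36, S(9,9) = 1.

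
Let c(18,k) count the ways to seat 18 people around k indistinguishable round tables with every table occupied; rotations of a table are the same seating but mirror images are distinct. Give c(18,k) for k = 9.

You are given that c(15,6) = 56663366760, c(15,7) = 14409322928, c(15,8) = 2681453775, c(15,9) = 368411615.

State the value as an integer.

[16] T[16,7]:15*14409322928+56663366760=272803210680 · T[16,8]:15*2681453775+14409322928=54631129553 · T[16,9]:15*368411615+2681453775=8207628000
[17] T[17,8]:16*54631129553+272803210680=1146901283528 · T[17,9]:16*8207628000+54631129553=185953177553
[18] T[18,9]:17*185953177553+1146901283528=4308105301929
Read c(18,9) = 4308105301929.

4308105301929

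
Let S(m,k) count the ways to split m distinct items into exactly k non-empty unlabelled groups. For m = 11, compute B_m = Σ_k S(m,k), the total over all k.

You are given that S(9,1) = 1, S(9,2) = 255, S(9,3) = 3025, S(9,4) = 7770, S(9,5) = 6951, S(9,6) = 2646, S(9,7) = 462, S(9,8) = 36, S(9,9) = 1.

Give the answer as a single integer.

678570

row 10: T[10][1]=1·1+0=1  T[10][2]=2·255+1=511  T[10][3]=3·3025+255=9330  T[10][4]=4·7770+3025=34105  T[10][5]=5·6951+7770=42525  T[10][6]=6·2646+6951=22827  T[10][7]=7·462+2646=5880  T[10][8]=8·36+462=750  T[10][9]=9·1+36=45  T[10][10]=10·0+1=1
row 11: T[11][1]=1·1+0=1  T[11][2]=2·511+1=1023  T[11][3]=3·9330+511=28501  T[11][4]=4·34105+9330=145750  T[11][5]=5·42525+34105=246730  T[11][6]=6·22827+42525=179487  T[11][7]=7·5880+22827=63987  T[11][8]=8·750+5880=11880  T[11][9]=9·45+750=1155  T[11][10]=10·1+45=55  T[11][11]=11·0+1=1
B_11 = ΣS(11,k) = 1+1023+28501+145750+246730+179487+63987+11880+1155+55+1 = 678570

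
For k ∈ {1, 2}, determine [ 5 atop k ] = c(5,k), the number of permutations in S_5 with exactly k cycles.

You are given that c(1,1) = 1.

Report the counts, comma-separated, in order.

@2  (2,1):1·1+0→1, (2,2):0·1+1→1
@3  (3,1):1·2+0→2, (3,2):1·2+1→3
@4  (4,1):2·3+0→6, (4,2):3·3+2→11
@5  (5,1):6·4+0→24, (5,2):11·4+6→50
Read c(5,1) = 24, c(5,2) = 50.

24, 50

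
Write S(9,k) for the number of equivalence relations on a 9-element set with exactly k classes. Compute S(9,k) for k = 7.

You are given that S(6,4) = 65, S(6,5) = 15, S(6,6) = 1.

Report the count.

462

row 7: T[7][5]=5·15+65=140  T[7][6]=6·1+15=21  T[7][7]=7·0+1=1
row 8: T[8][6]=6·21+140=266  T[8][7]=7·1+21=28
row 9: T[9][7]=7·28+266=462
Read S(9,7) = 462.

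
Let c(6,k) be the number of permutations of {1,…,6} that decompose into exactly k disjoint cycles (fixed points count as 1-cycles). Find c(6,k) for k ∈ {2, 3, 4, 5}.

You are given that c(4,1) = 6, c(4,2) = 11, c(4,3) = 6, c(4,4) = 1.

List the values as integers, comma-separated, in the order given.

[5] T[5,1]:4*6+0=24 · T[5,2]:4*11+6=50 · T[5,3]:4*6+11=35 · T[5,4]:4*1+6=10 · T[5,5]:4*0+1=1
[6] T[6,2]:5*50+24=274 · T[6,3]:5*35+50=225 · T[6,4]:5*10+35=85 · T[6,5]:5*1+10=15
Read c(6,2) = 274, c(6,3) = 225, c(6,4) = 85, c(6,5) = 15.

274, 225, 85, 15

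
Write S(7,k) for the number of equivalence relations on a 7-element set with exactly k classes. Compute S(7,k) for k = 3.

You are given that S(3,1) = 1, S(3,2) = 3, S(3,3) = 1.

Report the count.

@4  (4,1):1·1+0→1, (4,2):3·2+1→7, (4,3):1·3+3→6
@5  (5,1):1·1+0→1, (5,2):7·2+1→15, (5,3):6·3+7→25
@6  (6,2):15·2+1→31, (6,3):25·3+15→90
@7  (7,3):90·3+31→301
Read S(7,3) = 301.

301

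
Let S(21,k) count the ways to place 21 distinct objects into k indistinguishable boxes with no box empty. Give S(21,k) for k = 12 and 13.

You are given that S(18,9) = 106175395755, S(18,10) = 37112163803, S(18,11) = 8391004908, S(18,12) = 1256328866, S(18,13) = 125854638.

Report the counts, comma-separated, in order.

row 19: T[19][10]=10·37112163803+106175395755=477297033785  T[19][11]=11·8391004908+37112163803=129413217791  T[19][12]=12·1256328866+8391004908=23466951300  T[19][13]=13·125854638+1256328866=2892439160
row 20: T[20][11]=11·129413217791+477297033785=1900842429486  T[20][12]=12·23466951300+129413217791=411016633391  T[20][13]=13·2892439160+23466951300=61068660380
row 21: T[21][12]=12·411016633391+1900842429486=6833042030178  T[21][13]=13·61068660380+411016633391=1204909218331
Read S(21,12) = 6833042030178, S(21,13) = 1204909218331.

6833042030178, 1204909218331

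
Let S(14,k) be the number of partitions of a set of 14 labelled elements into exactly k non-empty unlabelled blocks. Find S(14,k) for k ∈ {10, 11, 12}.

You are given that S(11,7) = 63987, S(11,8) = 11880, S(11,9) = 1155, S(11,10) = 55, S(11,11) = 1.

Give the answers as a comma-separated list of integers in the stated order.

r12: T_12,8=8×11880+63987=159027; T_12,9=9×1155+11880=22275; T_12,10=10×55+1155=1705; T_12,11=11×1+55=66; T_12,12=12×0+1=1
r13: T_13,9=9×22275+159027=359502; T_13,10=10×1705+22275=39325; T_13,11=11×66+1705=2431; T_13,12=12×1+66=78
r14: T_14,10=10×39325+359502=752752; T_14,11=11×2431+39325=66066; T_14,12=12×78+2431=3367
Read S(14,10) = 752752, S(14,11) = 66066, S(14,12) = 3367.

752752, 66066, 3367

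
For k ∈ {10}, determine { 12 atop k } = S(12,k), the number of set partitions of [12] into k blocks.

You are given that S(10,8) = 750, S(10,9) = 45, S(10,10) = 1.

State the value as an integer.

1705

r11: T_11,9=9×45+750=1155; T_11,10=10×1+45=55
r12: T_12,10=10×55+1155=1705
Read S(12,10) = 1705.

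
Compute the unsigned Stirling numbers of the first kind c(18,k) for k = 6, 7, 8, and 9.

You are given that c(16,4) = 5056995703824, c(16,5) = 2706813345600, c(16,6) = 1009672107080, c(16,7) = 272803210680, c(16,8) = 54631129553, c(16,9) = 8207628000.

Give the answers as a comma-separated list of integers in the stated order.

369012649234384, 110228466184200, 24871845297936, 4308105301929

i=17: T(17,5)=5056995703824+16·2706813345600=48366009233424 | T(17,6)=2706813345600+16·1009672107080=18861567058880 | T(17,7)=1009672107080+16·272803210680=5374523477960 | T(17,8)=272803210680+16·54631129553=1146901283528 | T(17,9)=54631129553+16·8207628000=185953177553
i=18: T(18,6)=48366009233424+17·18861567058880=369012649234384 | T(18,7)=18861567058880+17·5374523477960=110228466184200 | T(18,8)=5374523477960+17·1146901283528=24871845297936 | T(18,9)=1146901283528+17·185953177553=4308105301929
Read c(18,6) = 369012649234384, c(18,7) = 110228466184200, c(18,8) = 24871845297936, c(18,9) = 4308105301929.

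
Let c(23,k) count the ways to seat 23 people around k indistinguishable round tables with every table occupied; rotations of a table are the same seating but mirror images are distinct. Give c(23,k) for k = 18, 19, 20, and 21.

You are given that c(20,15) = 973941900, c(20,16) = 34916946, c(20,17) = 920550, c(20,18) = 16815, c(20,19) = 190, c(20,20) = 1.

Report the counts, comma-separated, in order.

4546047198, 116896626, 2240315, 30107

@21  (21,16):34916946·20+973941900→1672280820, (21,17):920550·20+34916946→53327946, (21,18):16815·20+920550→1256850, (21,19):190·20+16815→20615, (21,20):1·20+190→210, (21,21):0·20+1→1
@22  (22,17):53327946·21+1672280820→2792167686, (22,18):1256850·21+53327946→79721796, (22,19):20615·21+1256850→1689765, (22,20):210·21+20615→25025, (22,21):1·21+210→231
@23  (23,18):79721796·22+2792167686→4546047198, (23,19):1689765·22+79721796→116896626, (23,20):25025·22+1689765→2240315, (23,21):231·22+25025→30107
Read c(23,18) = 4546047198, c(23,19) = 116896626, c(23,20) = 2240315, c(23,21) = 30107.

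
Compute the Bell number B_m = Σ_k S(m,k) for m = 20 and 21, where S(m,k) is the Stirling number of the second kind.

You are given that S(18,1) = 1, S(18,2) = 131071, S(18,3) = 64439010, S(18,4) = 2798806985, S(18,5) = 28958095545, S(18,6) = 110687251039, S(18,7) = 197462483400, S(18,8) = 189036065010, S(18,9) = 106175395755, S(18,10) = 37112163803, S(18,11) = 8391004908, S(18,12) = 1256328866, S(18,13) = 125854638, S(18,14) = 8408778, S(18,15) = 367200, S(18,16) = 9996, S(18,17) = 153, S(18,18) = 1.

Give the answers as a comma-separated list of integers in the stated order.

51724158235372, 474869816156751

@19  (19,1):1·1+0→1, (19,2):131071·2+1→262143, (19,3):64439010·3+131071→193448101, (19,4):2798806985·4+64439010→11259666950, (19,5):28958095545·5+2798806985→147589284710, (19,6):110687251039·6+28958095545→693081601779, (19,7):197462483400·7+110687251039→1492924634839, (19,8):189036065010·8+197462483400→1709751003480, (19,9):106175395755·9+189036065010→1144614626805, (19,10):37112163803·10+106175395755→477297033785, (19,11):8391004908·11+37112163803→129413217791, (19,12):1256328866·12+8391004908→23466951300, (19,13):125854638·13+1256328866→2892439160, (19,14):8408778·14+125854638→243577530, (19,15):367200·15+8408778→13916778, (19,16):9996·16+367200→527136, (19,17):153·17+9996→12597, (19,18):1·18+153→171, (19,19):0·19+1→1
@20  (20,1):1·1+0→1, (20,2):262143·2+1→524287, (20,3):193448101·3+262143→580606446, (20,4):11259666950·4+193448101→45232115901, (20,5):147589284710·5+11259666950→749206090500, (20,6):693081601779·6+147589284710→4306078895384, (20,7):1492924634839·7+693081601779→11143554045652, (20,8):1709751003480·8+1492924634839→15170932662679, (20,9):1144614626805·9+1709751003480→12011282644725, (20,10):477297033785·10+1144614626805→5917584964655, (20,11):129413217791·11+477297033785→1900842429486, (20,12):23466951300·12+129413217791→411016633391, (20,13):2892439160·13+23466951300→61068660380, (20,14):243577530·14+2892439160→6302524580, (20,15):13916778·15+243577530→452329200, (20,16):527136·16+13916778→22350954, (20,17):12597·17+527136→741285, (20,18):171·18+12597→15675, (20,19):1·19+171→190, (20,20):0·20+1→1
@21  (21,1):1·1+0→1, (21,2):524287·2+1→1048575, (21,3):580606446·3+524287→1742343625, (21,4):45232115901·4+580606446→181509070050, (21,5):749206090500·5+45232115901→3791262568401, (21,6):4306078895384·6+749206090500→26585679462804, (21,7):11143554045652·7+4306078895384→82310957214948, (21,8):15170932662679·8+11143554045652→132511015347084, (21,9):12011282644725·9+15170932662679→123272476465204, (21,10):5917584964655·10+12011282644725→71187132291275, (21,11):1900842429486·11+5917584964655→26826851689001, (21,12):411016633391·12+1900842429486→6833042030178, (21,13):61068660380·13+411016633391→1204909218331, (21,14):6302524580·14+61068660380→149304004500, (21,15):452329200·15+6302524580→13087462580, (21,16):22350954·16+452329200→809944464, (21,17):741285·17+22350954→34952799, (21,18):15675·18+741285→1023435, (21,19):190·19+15675→19285, (21,20):1·20+190→210, (21,21):0·21+1→1
B_20 = ΣS(20,k) = 1+524287+580606446+45232115901+749206090500+4306078895384+11143554045652+15170932662679+12011282644725+5917584964655+1900842429486+411016633391+61068660380+6302524580+452329200+22350954+741285+15675+190+1 = 51724158235372
B_21 = ΣS(21,k) = 1+1048575+1742343625+181509070050+3791262568401+26585679462804+82310957214948+132511015347084+123272476465204+71187132291275+26826851689001+6833042030178+1204909218331+149304004500+13087462580+809944464+34952799+1023435+19285+210+1 = 474869816156751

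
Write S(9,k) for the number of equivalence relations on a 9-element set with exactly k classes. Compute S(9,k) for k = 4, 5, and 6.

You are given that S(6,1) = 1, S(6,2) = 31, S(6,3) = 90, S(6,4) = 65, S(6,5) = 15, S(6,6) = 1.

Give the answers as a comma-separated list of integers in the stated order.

7770, 6951, 2646

r7: T_7,2=2×31+1=63; T_7,3=3×90+31=301; T_7,4=4×65+90=350; T_7,5=5×15+65=140; T_7,6=6×1+15=21
r8: T_8,3=3×301+63=966; T_8,4=4×350+301=1701; T_8,5=5×140+350=1050; T_8,6=6×21+140=266
r9: T_9,4=4×1701+966=7770; T_9,5=5×1050+1701=6951; T_9,6=6×266+1050=2646
Read S(9,4) = 7770, S(9,5) = 6951, S(9,6) = 2646.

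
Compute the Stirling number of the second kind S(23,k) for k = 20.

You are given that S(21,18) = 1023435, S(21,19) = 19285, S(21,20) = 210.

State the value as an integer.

1859550

r22: T_22,19=19×19285+1023435=1389850; T_22,20=20×210+19285=23485
r23: T_23,20=20×23485+1389850=1859550
Read S(23,20) = 1859550.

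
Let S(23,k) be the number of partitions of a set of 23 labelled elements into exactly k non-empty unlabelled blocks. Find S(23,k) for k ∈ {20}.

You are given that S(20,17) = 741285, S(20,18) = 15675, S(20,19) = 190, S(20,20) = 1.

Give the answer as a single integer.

1859550

row 21: T[21][18]=18·15675+741285=1023435  T[21][19]=19·190+15675=19285  T[21][20]=20·1+190=210
row 22: T[22][19]=19·19285+1023435=1389850  T[22][20]=20·210+19285=23485
row 23: T[23][20]=20·23485+1389850=1859550
Read S(23,20) = 1859550.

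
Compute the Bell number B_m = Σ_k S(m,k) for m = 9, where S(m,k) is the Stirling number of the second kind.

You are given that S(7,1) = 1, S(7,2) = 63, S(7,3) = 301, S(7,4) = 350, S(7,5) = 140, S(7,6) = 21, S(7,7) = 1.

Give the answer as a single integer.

21147

r8: T_8,1=1×1+0=1; T_8,2=2×63+1=127; T_8,3=3×301+63=966; T_8,4=4×350+301=1701; T_8,5=5×140+350=1050; T_8,6=6×21+140=266; T_8,7=7×1+21=28; T_8,8=8×0+1=1
r9: T_9,1=1×1+0=1; T_9,2=2×127+1=255; T_9,3=3×966+127=3025; T_9,4=4×1701+966=7770; T_9,5=5×1050+1701=6951; T_9,6=6×266+1050=2646; T_9,7=7×28+266=462; T_9,8=8×1+28=36; T_9,9=9×0+1=1
B_9 = ΣS(9,k) = 1+255+3025+7770+6951+2646+462+36+1 = 21147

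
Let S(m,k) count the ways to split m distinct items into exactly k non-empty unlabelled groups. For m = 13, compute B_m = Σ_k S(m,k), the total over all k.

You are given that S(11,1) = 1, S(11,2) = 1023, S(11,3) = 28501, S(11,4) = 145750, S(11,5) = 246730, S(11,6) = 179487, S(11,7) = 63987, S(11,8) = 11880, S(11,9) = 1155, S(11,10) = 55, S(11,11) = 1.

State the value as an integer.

r12: T_12,1=1×1+0=1; T_12,2=2×1023+1=2047; T_12,3=3×28501+1023=86526; T_12,4=4×145750+28501=611501; T_12,5=5×246730+145750=1379400; T_12,6=6×179487+246730=1323652; T_12,7=7×63987+179487=627396; T_12,8=8×11880+63987=159027; T_12,9=9×1155+11880=22275; T_12,10=10×55+1155=1705; T_12,11=11×1+55=66; T_12,12=12×0+1=1
r13: T_13,1=1×1+0=1; T_13,2=2×2047+1=4095; T_13,3=3×86526+2047=261625; T_13,4=4×611501+86526=2532530; T_13,5=5×1379400+611501=7508501; T_13,6=6×1323652+1379400=9321312; T_13,7=7×627396+1323652=5715424; T_13,8=8×159027+627396=1899612; T_13,9=9×22275+159027=359502; T_13,10=10×1705+22275=39325; T_13,11=11×66+1705=2431; T_13,12=12×1+66=78; T_13,13=13×0+1=1
B_13 = ΣS(13,k) = 1+4095+261625+2532530+7508501+9321312+5715424+1899612+359502+39325+2431+78+1 = 27644437

27644437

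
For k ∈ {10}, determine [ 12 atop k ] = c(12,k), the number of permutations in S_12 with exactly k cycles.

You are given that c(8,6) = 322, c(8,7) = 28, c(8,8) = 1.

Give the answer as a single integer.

1925

i=9: T(9,7)=322+8·28=546 | T(9,8)=28+8·1=36 | T(9,9)=1+8·0=1
i=10: T(10,8)=546+9·36=870 | T(10,9)=36+9·1=45 | T(10,10)=1+9·0=1
i=11: T(11,9)=870+10·45=1320 | T(11,10)=45+10·1=55
i=12: T(12,10)=1320+11·55=1925
Read c(12,10) = 1925.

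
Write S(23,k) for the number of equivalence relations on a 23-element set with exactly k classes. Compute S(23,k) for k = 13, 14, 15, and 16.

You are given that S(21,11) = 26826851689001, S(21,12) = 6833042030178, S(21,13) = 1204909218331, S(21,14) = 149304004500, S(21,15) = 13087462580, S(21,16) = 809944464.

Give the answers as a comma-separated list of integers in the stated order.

401282560341390, 68629175807115, 8479404429331, 762361127264

r22: T_22,12=12×6833042030178+26826851689001=108823356051137; T_22,13=13×1204909218331+6833042030178=22496861868481; T_22,14=14×149304004500+1204909218331=3295165281331; T_22,15=15×13087462580+149304004500=345615943200; T_22,16=16×809944464+13087462580=26046574004
r23: T_23,13=13×22496861868481+108823356051137=401282560341390; T_23,14=14×3295165281331+22496861868481=68629175807115; T_23,15=15×345615943200+3295165281331=8479404429331; T_23,16=16×26046574004+345615943200=762361127264
Read S(23,13) = 401282560341390, S(23,14) = 68629175807115, S(23,15) = 8479404429331, S(23,16) = 762361127264.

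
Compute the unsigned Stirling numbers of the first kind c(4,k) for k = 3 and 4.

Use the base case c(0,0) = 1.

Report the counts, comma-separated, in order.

6, 1

@1  (1,1):0·0+1→1
@2  (2,1):1·1+0→1, (2,2):0·1+1→1
@3  (3,2):1·2+1→3, (3,3):0·2+1→1
@4  (4,3):1·3+3→6, (4,4):0·3+1→1
Read c(4,3) = 6, c(4,4) = 1.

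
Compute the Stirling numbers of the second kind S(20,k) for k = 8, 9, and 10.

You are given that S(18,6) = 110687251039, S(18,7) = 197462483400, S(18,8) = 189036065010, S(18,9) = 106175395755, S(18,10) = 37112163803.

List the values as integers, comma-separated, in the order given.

i=19: T(19,7)=110687251039+7·197462483400=1492924634839 | T(19,8)=197462483400+8·189036065010=1709751003480 | T(19,9)=189036065010+9·106175395755=1144614626805 | T(19,10)=106175395755+10·37112163803=477297033785
i=20: T(20,8)=1492924634839+8·1709751003480=15170932662679 | T(20,9)=1709751003480+9·1144614626805=12011282644725 | T(20,10)=1144614626805+10·477297033785=5917584964655
Read S(20,8) = 15170932662679, S(20,9) = 12011282644725, S(20,10) = 5917584964655.

15170932662679, 12011282644725, 5917584964655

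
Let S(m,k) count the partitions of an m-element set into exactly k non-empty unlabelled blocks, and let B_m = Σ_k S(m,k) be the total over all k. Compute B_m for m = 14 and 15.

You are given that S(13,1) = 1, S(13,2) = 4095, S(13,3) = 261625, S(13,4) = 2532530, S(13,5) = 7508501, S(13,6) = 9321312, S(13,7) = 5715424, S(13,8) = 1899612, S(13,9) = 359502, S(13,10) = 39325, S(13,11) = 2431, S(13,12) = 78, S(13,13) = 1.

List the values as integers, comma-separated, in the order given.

190899322, 1382958545

i=14: T(14,1)=0+1·1=1 | T(14,2)=1+2·4095=8191 | T(14,3)=4095+3·261625=788970 | T(14,4)=261625+4·2532530=10391745 | T(14,5)=2532530+5·7508501=40075035 | T(14,6)=7508501+6·9321312=63436373 | T(14,7)=9321312+7·5715424=49329280 | T(14,8)=5715424+8·1899612=20912320 | T(14,9)=1899612+9·359502=5135130 | T(14,10)=359502+10·39325=752752 | T(14,11)=39325+11·2431=66066 | T(14,12)=2431+12·78=3367 | T(14,13)=78+13·1=91 | T(14,14)=1+14·0=1
i=15: T(15,1)=0+1·1=1 | T(15,2)=1+2·8191=16383 | T(15,3)=8191+3·788970=2375101 | T(15,4)=788970+4·10391745=42355950 | T(15,5)=10391745+5·40075035=210766920 | T(15,6)=40075035+6·63436373=420693273 | T(15,7)=63436373+7·49329280=408741333 | T(15,8)=49329280+8·20912320=216627840 | T(15,9)=20912320+9·5135130=67128490 | T(15,10)=5135130+10·752752=12662650 | T(15,11)=752752+11·66066=1479478 | T(15,12)=66066+12·3367=106470 | T(15,13)=3367+13·91=4550 | T(15,14)=91+14·1=105 | T(15,15)=1+15·0=1
B_14 = ΣS(14,k) = 1+8191+788970+10391745+40075035+63436373+49329280+20912320+5135130+752752+66066+3367+91+1 = 190899322
B_15 = ΣS(15,k) = 1+16383+2375101+42355950+210766920+420693273+408741333+216627840+67128490+12662650+1479478+106470+4550+105+1 = 1382958545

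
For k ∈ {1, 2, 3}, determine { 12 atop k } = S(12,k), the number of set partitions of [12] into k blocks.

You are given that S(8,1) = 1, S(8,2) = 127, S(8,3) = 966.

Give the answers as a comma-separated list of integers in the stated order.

r9: T_9,1=1×1+0=1; T_9,2=2×127+1=255; T_9,3=3×966+127=3025
r10: T_10,1=1×1+0=1; T_10,2=2×255+1=511; T_10,3=3×3025+255=9330
r11: T_11,1=1×1+0=1; T_11,2=2×511+1=1023; T_11,3=3×9330+511=28501
r12: T_12,1=1×1+0=1; T_12,2=2×1023+1=2047; T_12,3=3×28501+1023=86526
Read S(12,1) = 1, S(12,2) = 2047, S(12,3) = 86526.

1, 2047, 86526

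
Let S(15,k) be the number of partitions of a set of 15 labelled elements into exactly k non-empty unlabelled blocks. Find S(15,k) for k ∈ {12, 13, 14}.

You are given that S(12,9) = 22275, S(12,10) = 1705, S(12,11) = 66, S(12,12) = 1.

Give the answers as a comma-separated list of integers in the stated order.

row 13: T[13][10]=10·1705+22275=39325  T[13][11]=11·66+1705=2431  T[13][12]=12·1+66=78  T[13][13]=13·0+1=1
row 14: T[14][11]=11·2431+39325=66066  T[14][12]=12·78+2431=3367  T[14][13]=13·1+78=91  T[14][14]=14·0+1=1
row 15: T[15][12]=12·3367+66066=106470  T[15][13]=13·91+3367=4550  T[15][14]=14·1+91=105
Read S(15,12) = 106470, S(15,13) = 4550, S(15,14) = 105.

106470, 4550, 105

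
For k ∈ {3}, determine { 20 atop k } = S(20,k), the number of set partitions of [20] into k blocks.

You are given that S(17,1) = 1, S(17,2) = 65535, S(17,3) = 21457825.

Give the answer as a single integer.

580606446

[18] T[18,1]:1*1+0=1 · T[18,2]:2*65535+1=131071 · T[18,3]:3*21457825+65535=64439010
[19] T[19,2]:2*131071+1=262143 · T[19,3]:3*64439010+131071=193448101
[20] T[20,3]:3*193448101+262143=580606446
Read S(20,3) = 580606446.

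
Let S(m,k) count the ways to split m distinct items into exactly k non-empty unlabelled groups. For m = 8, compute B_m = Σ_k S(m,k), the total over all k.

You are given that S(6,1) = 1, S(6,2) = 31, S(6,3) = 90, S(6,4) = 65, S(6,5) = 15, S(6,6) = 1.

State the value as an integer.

4140

@7  (7,1):1·1+0→1, (7,2):31·2+1→63, (7,3):90·3+31→301, (7,4):65·4+90→350, (7,5):15·5+65→140, (7,6):1·6+15→21, (7,7):0·7+1→1
@8  (8,1):1·1+0→1, (8,2):63·2+1→127, (8,3):301·3+63→966, (8,4):350·4+301→1701, (8,5):140·5+350→1050, (8,6):21·6+140→266, (8,7):1·7+21→28, (8,8):0·8+1→1
B_8 = ΣS(8,k) = 1+127+966+1701+1050+266+28+1 = 4140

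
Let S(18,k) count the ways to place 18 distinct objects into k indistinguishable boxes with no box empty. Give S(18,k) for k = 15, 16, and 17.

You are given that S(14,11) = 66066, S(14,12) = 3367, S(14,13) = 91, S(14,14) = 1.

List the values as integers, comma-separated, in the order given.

i=15: T(15,12)=66066+12·3367=106470 | T(15,13)=3367+13·91=4550 | T(15,14)=91+14·1=105 | T(15,15)=1+15·0=1
i=16: T(16,13)=106470+13·4550=165620 | T(16,14)=4550+14·105=6020 | T(16,15)=105+15·1=120 | T(16,16)=1+16·0=1
i=17: T(17,14)=165620+14·6020=249900 | T(17,15)=6020+15·120=7820 | T(17,16)=120+16·1=136 | T(17,17)=1+17·0=1
i=18: T(18,15)=249900+15·7820=367200 | T(18,16)=7820+16·136=9996 | T(18,17)=136+17·1=153
Read S(18,15) = 367200, S(18,16) = 9996, S(18,17) = 153.

367200, 9996, 153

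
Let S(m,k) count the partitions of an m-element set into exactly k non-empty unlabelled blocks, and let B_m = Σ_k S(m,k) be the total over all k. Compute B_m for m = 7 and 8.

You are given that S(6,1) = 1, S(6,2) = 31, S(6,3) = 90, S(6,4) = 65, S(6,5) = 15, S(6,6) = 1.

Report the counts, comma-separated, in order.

877, 4140

row 7: T[7][1]=1·1+0=1  T[7][2]=2·31+1=63  T[7][3]=3·90+31=301  T[7][4]=4·65+90=350  T[7][5]=5·15+65=140  T[7][6]=6·1+15=21  T[7][7]=7·0+1=1
row 8: T[8][1]=1·1+0=1  T[8][2]=2·63+1=127  T[8][3]=3·301+63=966  T[8][4]=4·350+301=1701  T[8][5]=5·140+350=1050  T[8][6]=6·21+140=266  T[8][7]=7·1+21=28  T[8][8]=8·0+1=1
B_7 = ΣS(7,k) = 1+63+301+350+140+21+1 = 877
B_8 = ΣS(8,k) = 1+127+966+1701+1050+266+28+1 = 4140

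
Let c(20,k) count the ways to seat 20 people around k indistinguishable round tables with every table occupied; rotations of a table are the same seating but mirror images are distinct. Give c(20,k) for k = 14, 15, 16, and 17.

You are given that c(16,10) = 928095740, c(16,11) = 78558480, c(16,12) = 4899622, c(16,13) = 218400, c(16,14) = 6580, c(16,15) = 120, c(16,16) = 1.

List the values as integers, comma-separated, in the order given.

row 17: T[17][11]=16·78558480+928095740=2185031420  T[17][12]=16·4899622+78558480=156952432  T[17][13]=16·218400+4899622=8394022  T[17][14]=16·6580+218400=323680  T[17][15]=16·120+6580=8500  T[17][16]=16·1+120=136  T[17][17]=16·0+1=1
row 18: T[18][12]=17·156952432+2185031420=4853222764  T[18][13]=17·8394022+156952432=299650806  T[18][14]=17·323680+8394022=13896582  T[18][15]=17·8500+323680=468180  T[18][16]=17·136+8500=10812  T[18][17]=17·1+136=153
row 19: T[19][13]=18·299650806+4853222764=10246937272  T[19][14]=18·13896582+299650806=549789282  T[19][15]=18·468180+13896582=22323822  T[19][16]=18·10812+468180=662796  T[19][17]=18·153+10812=13566
row 20: T[20][14]=19·549789282+10246937272=20692933630  T[20][15]=19·22323822+549789282=973941900  T[20][16]=19·662796+22323822=34916946  T[20][17]=19·13566+662796=920550
Read c(20,14) = 20692933630, c(20,15) = 973941900, c(20,16) = 34916946, c(20,17) = 920550.

20692933630, 973941900, 34916946, 920550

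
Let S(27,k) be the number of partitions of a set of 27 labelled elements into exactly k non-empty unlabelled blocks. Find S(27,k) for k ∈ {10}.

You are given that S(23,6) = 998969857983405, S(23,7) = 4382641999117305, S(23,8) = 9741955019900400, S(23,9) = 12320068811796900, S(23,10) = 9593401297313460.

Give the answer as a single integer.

i=24: T(24,7)=998969857983405+7·4382641999117305=31677463851804540 | T(24,8)=4382641999117305+8·9741955019900400=82318282158320505 | T(24,9)=9741955019900400+9·12320068811796900=120622574326072500 | T(24,10)=12320068811796900+10·9593401297313460=108254081784931500
i=25: T(25,8)=31677463851804540+8·82318282158320505=690223721118368580 | T(25,9)=82318282158320505+9·120622574326072500=1167921451092973005 | T(25,10)=120622574326072500+10·108254081784931500=1203163392175387500
i=26: T(26,9)=690223721118368580+9·1167921451092973005=11201516780955125625 | T(26,10)=1167921451092973005+10·1203163392175387500=13199555372846848005
i=27: T(27,10)=11201516780955125625+10·13199555372846848005=143197070509423605675
Read S(27,10) = 143197070509423605675.

143197070509423605675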